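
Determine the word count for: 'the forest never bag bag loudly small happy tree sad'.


Counting words by splitting on spaces:
  Word 1: 'the'
  Word 2: 'forest'
  Word 3: 'never'
  Word 4: 'bag'
  Word 5: 'bag'
  Word 6: 'loudly'
  Word 7: 'small'
  Word 8: 'happy'
  Word 9: 'tree'
  Word 10: 'sad'
Total words: 10

10


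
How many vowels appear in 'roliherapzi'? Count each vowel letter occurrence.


Scanning each character of 'roliherapzi':
  Position 1: 'r' -> consonant (running count: 0)
  Position 2: 'o' -> vowel (running count: 1)
  Position 3: 'l' -> consonant (running count: 1)
  Position 4: 'i' -> vowel (running count: 2)
  Position 5: 'h' -> consonant (running count: 2)
  Position 6: 'e' -> vowel (running count: 3)
  Position 7: 'r' -> consonant (running count: 3)
  Position 8: 'a' -> vowel (running count: 4)
  Position 9: 'p' -> consonant (running count: 4)
  Position 10: 'z' -> consonant (running count: 4)
  Position 11: 'i' -> vowel (running count: 5)
Total vowels: 5

5


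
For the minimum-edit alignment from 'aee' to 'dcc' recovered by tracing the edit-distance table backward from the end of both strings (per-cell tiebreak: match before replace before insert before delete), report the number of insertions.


Edit distance = 3. Backtracking from cell (3, 3) with preference match > replace > insert > delete,
then listing the resulting alignment 'aee' -> 'dcc' left to right:
  Step 1: replace a->d
  Step 2: replace e->c
  Step 3: replace e->c
Total insertions: 0

0


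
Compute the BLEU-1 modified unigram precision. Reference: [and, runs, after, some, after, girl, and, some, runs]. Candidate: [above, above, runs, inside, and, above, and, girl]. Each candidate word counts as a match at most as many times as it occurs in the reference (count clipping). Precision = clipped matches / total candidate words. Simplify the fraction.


Reference word counts: {'after': 2, 'and': 2, 'girl': 1, 'runs': 2, 'some': 2}
Checking each candidate word (with clipping):
  'above' -> not in reference -> no match (matches: 0)
  'above' -> not in reference -> no match (matches: 0)
  'runs' -> in reference (ref count 2, used 1/2) -> match (matches: 1)
  'inside' -> not in reference -> no match (matches: 1)
  'and' -> in reference (ref count 2, used 1/2) -> match (matches: 2)
  'above' -> not in reference -> no match (matches: 2)
  'and' -> in reference (ref count 2, used 2/2) -> match (matches: 3)
  'girl' -> in reference (ref count 1, used 1/1) -> match (matches: 4)
Clipped matches: 4, Candidate length: 8
Precision = 4/8 = 1/2

1/2


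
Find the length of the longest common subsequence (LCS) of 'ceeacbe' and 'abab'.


DP table for LCS of 'ceeacbe' and 'abab':
       a  b  a  b
    0  0  0  0  0
  c 0  0  0  0  0
  e 0  0  0  0  0
  e 0  0  0  0  0
  a 0  1  1  1  1
  c 0  1  1  1  1
  b 0  1  2  2  2
  e 0  1  2  2  2
LCS: 'ab'
LCS length = 2

2


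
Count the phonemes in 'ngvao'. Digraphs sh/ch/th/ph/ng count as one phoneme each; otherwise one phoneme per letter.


Parsing 'ngvao' greedily, digraphs first:
  'ng' -> digraph (1 consonant phoneme) (phonemes so far: 1)
  'v' -> consonant phoneme (phonemes so far: 2)
  'a' -> vowel phoneme (phonemes so far: 3)
  'o' -> vowel phoneme (phonemes so far: 4)
Total phonemes: 4

4


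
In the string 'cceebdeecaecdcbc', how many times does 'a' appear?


Scanning 'cceebdeecaecdcbc' for 'a':
  Position 9: 'a' -> MATCH (count: 1)
Total occurrences of 'a': 1

1


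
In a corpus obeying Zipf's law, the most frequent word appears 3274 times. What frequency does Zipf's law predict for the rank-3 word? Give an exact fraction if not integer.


Zipf's law: freq(rank) = f1 / rank
f1 = 3274, rank = 3
freq = 3274 / 3
GCD(3274, 3) = 1
Simplified: 3274/3

3274/3


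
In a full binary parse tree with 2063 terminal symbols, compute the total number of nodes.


Leaf nodes (terminals): 2063
Internal nodes = n - 1 = 2063 - 1 = 2062
Total = leaves + internal = 2063 + 2062 = 4125

4125


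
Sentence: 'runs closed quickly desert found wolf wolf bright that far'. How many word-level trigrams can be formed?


Word trigrams from [10] words:
  Trigram 1: (runs closed quickly)
  Trigram 2: (closed quickly desert)
  Trigram 3: (quickly desert found)
  Trigram 4: (desert found wolf)
  Trigram 5: (found wolf wolf)
  Trigram 6: (wolf wolf bright)
  Trigram 7: (wolf bright that)
  Trigram 8: (bright that far)
Total word trigrams: 10 - 2 = 8

8


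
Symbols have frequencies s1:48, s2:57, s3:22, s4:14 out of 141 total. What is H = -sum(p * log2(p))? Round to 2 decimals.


Computing entropy H = -sum(p_i * log2(p_i)):
  s1: p = 48/141 = 0.3404, -p*log2(p) = 0.5292
  s2: p = 57/141 = 0.4043, -p*log2(p) = 0.5282
  s3: p = 22/141 = 0.1560, -p*log2(p) = 0.4182
  s4: p = 14/141 = 0.0993, -p*log2(p) = 0.3309
H = sum of terms = 1.8065
Rounded to 2 decimals: 1.81

1.81


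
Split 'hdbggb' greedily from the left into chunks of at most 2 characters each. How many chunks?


'hdbggb' has 6 characters.
Chunking with max size 2:
  Chunk 1: 'hd' (positions 0-1)
  Chunk 2: 'bg' (positions 2-3)
  Chunk 3: 'gb' (positions 4-5)
Total chunks: ceil(6 / 2) = 3

3


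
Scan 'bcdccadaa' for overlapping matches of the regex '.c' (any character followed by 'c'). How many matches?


Pattern: .c means any character followed by 'c'.
Scanning 'bcdccadaa' position-by-position:
  Pos 0: window 'bc' -> MATCH
  Pos 1: window 'cd' -> no
  Pos 2: window 'dc' -> MATCH
  Pos 3: window 'cc' -> MATCH
  Pos 4: window 'ca' -> no
  Pos 5: window 'ad' -> no
  Pos 6: window 'da' -> no
  Pos 7: window 'aa' -> no
  Pos 8: window 'a' -> no
Total matches: 3

3


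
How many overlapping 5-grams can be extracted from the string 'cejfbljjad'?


String 'cejfbljjad' has length L = 10.
Number of overlapping n-grams = L - n + 1
Substituting: 10 - 5 + 1 = 6

6


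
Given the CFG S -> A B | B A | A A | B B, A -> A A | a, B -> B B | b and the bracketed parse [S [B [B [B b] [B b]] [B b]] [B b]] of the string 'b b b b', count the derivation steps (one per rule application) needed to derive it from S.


Every bracketed nonterminal node [X ...] in the tree is produced by exactly one rule application.
Reading the tree off as a leftmost derivation:
  Step 1: S  =>  B B   (applied S -> B B)
  Step 2: B B  =>  B B B   (applied B -> B B)
  Step 3: B B B  =>  B B B B   (applied B -> B B)
  Step 4: B B B B  =>  b B B B   (applied B -> b)
  Step 5: b B B B  =>  b b B B   (applied B -> b)
  Step 6: b b B B  =>  b b b B   (applied B -> b)
  Step 7: b b b B  =>  b b b b   (applied B -> b)
Final yield: b b b b
Total rewrite steps: 7

7


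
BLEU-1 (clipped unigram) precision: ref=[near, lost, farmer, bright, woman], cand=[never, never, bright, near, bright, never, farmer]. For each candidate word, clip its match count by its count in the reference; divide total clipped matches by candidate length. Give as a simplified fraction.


Reference word counts: {'bright': 1, 'farmer': 1, 'lost': 1, 'near': 1, 'woman': 1}
Checking each candidate word (with clipping):
  'never' -> not in reference -> no match (matches: 0)
  'never' -> not in reference -> no match (matches: 0)
  'bright' -> in reference (ref count 1, used 1/1) -> match (matches: 1)
  'near' -> in reference (ref count 1, used 1/1) -> match (matches: 2)
  'bright' -> ref count 1 already used up (1/1) -> clipped, no match (matches: 2)
  'never' -> not in reference -> no match (matches: 2)
  'farmer' -> in reference (ref count 1, used 1/1) -> match (matches: 3)
Clipped matches: 3, Candidate length: 7
Precision = 3/7

3/7


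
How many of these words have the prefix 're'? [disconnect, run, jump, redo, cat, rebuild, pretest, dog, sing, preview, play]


Checking each word for prefix 're':
  'disconnect' -> no (count: 0)
  'run' -> no (count: 0)
  'jump' -> no (count: 0)
  'redo' -> YES, starts with 're' (count: 1)
  'cat' -> no (count: 1)
  'rebuild' -> YES, starts with 're' (count: 2)
  'pretest' -> no (count: 2)
  'dog' -> no (count: 2)
  'sing' -> no (count: 2)
  'preview' -> no (count: 2)
  'play' -> no (count: 2)
Total with prefix 're': 2

2


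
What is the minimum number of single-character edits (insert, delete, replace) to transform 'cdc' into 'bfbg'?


Building DP table for s1='cdc' (len 3) and s2='bfbg' (len 4):
       b  f  b  g
    0  1  2  3  4
  c 1  1  2  3  4
  d 2  2  2  3  4
  c 3  3  3  3  4
Edit distance = dp[3][4] = 4

4


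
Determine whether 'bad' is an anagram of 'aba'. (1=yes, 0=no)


Sort characters of 'bad': 'abd'
Sort characters of 'aba': 'aab'
Sorted forms differ -> they are NOT anagrams
Result: 0

0


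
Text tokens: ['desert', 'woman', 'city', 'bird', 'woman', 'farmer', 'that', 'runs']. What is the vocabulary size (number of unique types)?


Listing all tokens and tracking unique types:
  Token 1: 'desert' -> NEW (unique so far: 1)
  Token 2: 'woman' -> NEW (unique so far: 2)
  Token 3: 'city' -> NEW (unique so far: 3)
  Token 4: 'bird' -> NEW (unique so far: 4)
  Token 5: 'woman' -> duplicate (unique so far: 4)
  Token 6: 'farmer' -> NEW (unique so far: 5)
  Token 7: 'that' -> NEW (unique so far: 6)
  Token 8: 'runs' -> NEW (unique so far: 7)
Unique types: ('bird', 'city', 'desert', 'farmer', 'runs', 'that', 'woman')
Vocabulary size: 7

7


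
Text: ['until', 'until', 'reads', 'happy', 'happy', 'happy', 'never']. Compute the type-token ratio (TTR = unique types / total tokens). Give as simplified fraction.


Tokens: 7
Unique types: ('happy', 'never', 'reads', 'until') = 4
TTR = 4/7
Already in lowest terms.

4/7


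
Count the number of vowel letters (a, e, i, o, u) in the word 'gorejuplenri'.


Scanning each character of 'gorejuplenri':
  Position 1: 'g' -> consonant (running count: 0)
  Position 2: 'o' -> vowel (running count: 1)
  Position 3: 'r' -> consonant (running count: 1)
  Position 4: 'e' -> vowel (running count: 2)
  Position 5: 'j' -> consonant (running count: 2)
  Position 6: 'u' -> vowel (running count: 3)
  Position 7: 'p' -> consonant (running count: 3)
  Position 8: 'l' -> consonant (running count: 3)
  Position 9: 'e' -> vowel (running count: 4)
  Position 10: 'n' -> consonant (running count: 4)
  Position 11: 'r' -> consonant (running count: 4)
  Position 12: 'i' -> vowel (running count: 5)
Total vowels: 5

5


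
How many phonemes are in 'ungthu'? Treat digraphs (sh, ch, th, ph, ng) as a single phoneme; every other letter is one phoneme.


Parsing 'ungthu' greedily, digraphs first:
  'u' -> vowel phoneme (phonemes so far: 1)
  'ng' -> digraph (1 consonant phoneme) (phonemes so far: 2)
  'th' -> digraph (1 consonant phoneme) (phonemes so far: 3)
  'u' -> vowel phoneme (phonemes so far: 4)
Total phonemes: 4

4


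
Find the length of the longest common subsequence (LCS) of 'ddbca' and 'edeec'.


DP table for LCS of 'ddbca' and 'edeec':
       e  d  e  e  c
    0  0  0  0  0  0
  d 0  0  1  1  1  1
  d 0  0  1  1  1  1
  b 0  0  1  1  1  1
  c 0  0  1  1  1  2
  a 0  0  1  1  1  2
LCS: 'dc'
LCS length = 2

2


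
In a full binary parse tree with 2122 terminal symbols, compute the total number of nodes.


Leaf nodes (terminals): 2122
Internal nodes = n - 1 = 2122 - 1 = 2121
Total = leaves + internal = 2122 + 2121 = 4243

4243


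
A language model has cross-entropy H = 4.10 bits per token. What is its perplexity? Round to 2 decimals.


Perplexity formula: PP = 2^H
H = 4.10
PP = 2^4.10
Decompose: 2^4.10 = 2^4 * 2^0.10
2^4 = 16, 2^0.10 ~ 1.0717735
PP ~ 16 * 1.0717735 = 17.1483760
Rounded to 2 decimals: 17.15

17.15


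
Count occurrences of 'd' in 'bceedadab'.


Scanning 'bceedadab' for 'd':
  Position 4: 'd' -> MATCH (count: 1)
  Position 6: 'd' -> MATCH (count: 2)
Total occurrences of 'd': 2

2


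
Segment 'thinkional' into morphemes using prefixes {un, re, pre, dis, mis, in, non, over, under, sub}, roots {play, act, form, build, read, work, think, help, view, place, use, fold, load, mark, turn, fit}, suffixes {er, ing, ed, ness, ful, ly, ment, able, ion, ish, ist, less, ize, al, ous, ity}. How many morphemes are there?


Segmenting 'thinkional' against the inventory:
  'think' -> root (morpheme 1)
  'ion' -> suffix (morpheme 2)
  'al' -> suffix (morpheme 3)
Total morphemes: 3

3


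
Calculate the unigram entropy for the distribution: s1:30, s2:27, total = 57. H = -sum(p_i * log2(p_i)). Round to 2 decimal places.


Computing entropy H = -sum(p_i * log2(p_i)):
  s1: p = 30/57 = 0.5263, -p*log2(p) = 0.4874
  s2: p = 27/57 = 0.4737, -p*log2(p) = 0.5106
H = sum of terms = 0.9980
Rounded to 2 decimals: 1.00

1.00


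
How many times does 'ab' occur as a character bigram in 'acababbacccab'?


Scanning 'acababbacccab' for bigram 'ab':
  Position 0: 'ac' -> no
  Position 1: 'ca' -> no
  Position 2: 'ab' -> MATCH
  Position 3: 'ba' -> no
  Position 4: 'ab' -> MATCH
  Position 5: 'bb' -> no
  Position 6: 'ba' -> no
  Position 7: 'ac' -> no
  Position 8: 'cc' -> no
  Position 9: 'cc' -> no
  Position 10: 'ca' -> no
  Position 11: 'ab' -> MATCH
Total matches: 3

3


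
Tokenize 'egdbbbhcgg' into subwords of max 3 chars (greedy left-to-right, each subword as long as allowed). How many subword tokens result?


'egdbbbhcgg' has 10 characters.
Chunking with max size 3:
  Chunk 1: 'egd' (positions 0-2)
  Chunk 2: 'bbb' (positions 3-5)
  Chunk 3: 'hcg' (positions 6-8)
  Chunk 4: 'g' (positions 9-9)
Total chunks: ceil(10 / 3) = 4

4


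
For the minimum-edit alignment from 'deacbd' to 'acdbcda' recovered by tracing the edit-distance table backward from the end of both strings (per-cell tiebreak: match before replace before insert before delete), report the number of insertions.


Edit distance = 5. Backtracking from cell (6, 7) with preference match > replace > insert > delete,
then listing the resulting alignment 'deacbd' -> 'acdbcda' left to right:
  Step 1: delete 'd'
  Step 2: delete 'e'
  Step 3: keep 'a'
  Step 4: keep 'c'
  Step 5: insert 'd' [insertion #1]
  Step 6: keep 'b'
  Step 7: insert 'c' [insertion #2]
  Step 8: keep 'd'
  Step 9: insert 'a' [insertion #3]
Total insertions: 3

3


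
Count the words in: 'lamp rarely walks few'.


Counting words by splitting on spaces:
  Word 1: 'lamp'
  Word 2: 'rarely'
  Word 3: 'walks'
  Word 4: 'few'
Total words: 4

4


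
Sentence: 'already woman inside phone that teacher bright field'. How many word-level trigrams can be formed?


Word trigrams from [8] words:
  Trigram 1: (already woman inside)
  Trigram 2: (woman inside phone)
  Trigram 3: (inside phone that)
  Trigram 4: (phone that teacher)
  Trigram 5: (that teacher bright)
  Trigram 6: (teacher bright field)
Total word trigrams: 8 - 2 = 6

6


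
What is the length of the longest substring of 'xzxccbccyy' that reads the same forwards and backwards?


Scanning 'xzxccbccyy' for palindromic substrings.
Substring at positions 3-7: 'ccbcc'.
Check: reverse('ccbcc') = 'ccbcc' -> palindrome confirmed.
Neighbouring characters ('x' / 'y') break symmetry, so it cannot extend further.
No longer palindromic substring exists; longest length = 5

5


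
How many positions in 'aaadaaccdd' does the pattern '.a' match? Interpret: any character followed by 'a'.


Pattern: .a means any character followed by 'a'.
Scanning 'aaadaaccdd' position-by-position:
  Pos 0: window 'aa' -> MATCH
  Pos 1: window 'aa' -> MATCH
  Pos 2: window 'ad' -> no
  Pos 3: window 'da' -> MATCH
  Pos 4: window 'aa' -> MATCH
  Pos 5: window 'ac' -> no
  Pos 6: window 'cc' -> no
  Pos 7: window 'cd' -> no
  Pos 8: window 'dd' -> no
  Pos 9: window 'd' -> no
Total matches: 4

4


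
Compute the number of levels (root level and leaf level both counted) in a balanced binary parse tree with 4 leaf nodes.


In a balanced binary tree with n leaves the deepest leaf is ceil(log2(n)) edges below the root,
so counting node levels inclusive of root and leaves gives ceil(log2(n)) + 1 levels.
log2(4) = 2.0000
ceil(2.0000) = 2
levels = 2 + 1 = 3

3


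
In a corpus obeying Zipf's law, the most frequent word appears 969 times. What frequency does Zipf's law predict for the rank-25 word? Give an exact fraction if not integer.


Zipf's law: freq(rank) = f1 / rank
f1 = 969, rank = 25
freq = 969 / 25
GCD(969, 25) = 1
Simplified: 969/25

969/25


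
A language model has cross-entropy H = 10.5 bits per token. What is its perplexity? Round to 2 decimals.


Perplexity formula: PP = 2^H
H = 10.5
PP = 2^10.5
Decompose: 2^10.5 = 2^10 * 2^0.5 = 2^10 * sqrt(2)
2^10 = 1024, sqrt(2) ~ 1.4142136
PP ~ 1024 * 1.4142136 = 1448.1547264
Rounded to 2 decimals: 1448.15

1448.15


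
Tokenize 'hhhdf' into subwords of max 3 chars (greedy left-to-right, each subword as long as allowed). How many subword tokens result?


'hhhdf' has 5 characters.
Chunking with max size 3:
  Chunk 1: 'hhh' (positions 0-2)
  Chunk 2: 'df' (positions 3-4)
Total chunks: ceil(5 / 3) = 2

2


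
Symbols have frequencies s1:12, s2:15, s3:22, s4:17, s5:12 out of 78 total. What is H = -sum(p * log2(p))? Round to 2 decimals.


Computing entropy H = -sum(p_i * log2(p_i)):
  s1: p = 12/78 = 0.1538, -p*log2(p) = 0.4155
  s2: p = 15/78 = 0.1923, -p*log2(p) = 0.4574
  s3: p = 22/78 = 0.2821, -p*log2(p) = 0.5150
  s4: p = 17/78 = 0.2179, -p*log2(p) = 0.4790
  s5: p = 12/78 = 0.1538, -p*log2(p) = 0.4155
H = sum of terms = 2.2824
Rounded to 2 decimals: 2.28

2.28


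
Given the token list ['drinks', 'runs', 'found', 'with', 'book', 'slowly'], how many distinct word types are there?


Listing all tokens and tracking unique types:
  Token 1: 'drinks' -> NEW (unique so far: 1)
  Token 2: 'runs' -> NEW (unique so far: 2)
  Token 3: 'found' -> NEW (unique so far: 3)
  Token 4: 'with' -> NEW (unique so far: 4)
  Token 5: 'book' -> NEW (unique so far: 5)
  Token 6: 'slowly' -> NEW (unique so far: 6)
Unique types: ('book', 'drinks', 'found', 'runs', 'slowly', 'with')
Vocabulary size: 6

6


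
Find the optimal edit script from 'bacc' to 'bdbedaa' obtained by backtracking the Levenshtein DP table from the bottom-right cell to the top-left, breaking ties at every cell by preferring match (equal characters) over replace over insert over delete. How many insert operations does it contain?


Edit distance = 6. Backtracking from cell (4, 7) with preference match > replace > insert > delete,
then listing the resulting alignment 'bacc' -> 'bdbedaa' left to right:
  Step 1: insert 'b' [insertion #1]
  Step 2: insert 'd' [insertion #2]
  Step 3: keep 'b'
  Step 4: insert 'e' [insertion #3]
  Step 5: replace a->d
  Step 6: replace c->a
  Step 7: replace c->a
Total insertions: 3

3


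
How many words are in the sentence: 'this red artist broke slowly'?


Counting words by splitting on spaces:
  Word 1: 'this'
  Word 2: 'red'
  Word 3: 'artist'
  Word 4: 'broke'
  Word 5: 'slowly'
Total words: 5

5


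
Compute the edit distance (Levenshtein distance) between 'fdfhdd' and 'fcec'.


Building DP table for s1='fdfhdd' (len 6) and s2='fcec' (len 4):
       f  c  e  c
    0  1  2  3  4
  f 1  0  1  2  3
  d 2  1  1  2  3
  f 3  2  2  2  3
  h 4  3  3  3  3
  d 5  4  4  4  4
  d 6  5  5  5  5
Edit distance = dp[6][4] = 5

5


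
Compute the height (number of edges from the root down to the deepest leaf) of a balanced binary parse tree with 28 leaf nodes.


In a balanced binary tree with n leaves the deepest leaf is ceil(log2(n)) edges below the root.
log2(28) = 4.8074
ceil(4.8074) = 5
height (edges) = 5

5


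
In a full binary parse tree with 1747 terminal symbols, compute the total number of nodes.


Leaf nodes (terminals): 1747
Internal nodes = n - 1 = 1747 - 1 = 1746
Total = leaves + internal = 1747 + 1746 = 3493

3493


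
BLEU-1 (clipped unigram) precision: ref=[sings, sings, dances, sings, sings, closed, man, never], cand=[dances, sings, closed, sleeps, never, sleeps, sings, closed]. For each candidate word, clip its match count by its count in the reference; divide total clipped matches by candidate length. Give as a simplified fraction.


Reference word counts: {'closed': 1, 'dances': 1, 'man': 1, 'never': 1, 'sings': 4}
Checking each candidate word (with clipping):
  'dances' -> in reference (ref count 1, used 1/1) -> match (matches: 1)
  'sings' -> in reference (ref count 4, used 1/4) -> match (matches: 2)
  'closed' -> in reference (ref count 1, used 1/1) -> match (matches: 3)
  'sleeps' -> not in reference -> no match (matches: 3)
  'never' -> in reference (ref count 1, used 1/1) -> match (matches: 4)
  'sleeps' -> not in reference -> no match (matches: 4)
  'sings' -> in reference (ref count 4, used 2/4) -> match (matches: 5)
  'closed' -> ref count 1 already used up (1/1) -> clipped, no match (matches: 5)
Clipped matches: 5, Candidate length: 8
Precision = 5/8

5/8


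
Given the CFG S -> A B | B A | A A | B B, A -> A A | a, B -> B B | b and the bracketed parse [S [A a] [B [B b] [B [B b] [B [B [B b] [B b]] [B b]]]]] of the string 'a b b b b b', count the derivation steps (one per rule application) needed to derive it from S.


Every bracketed nonterminal node [X ...] in the tree is produced by exactly one rule application.
Reading the tree off as a leftmost derivation:
  Step 1: S  =>  A B   (applied S -> A B)
  Step 2: A B  =>  a B   (applied A -> a)
  Step 3: a B  =>  a B B   (applied B -> B B)
  Step 4: a B B  =>  a b B   (applied B -> b)
  Step 5: a b B  =>  a b B B   (applied B -> B B)
  Step 6: a b B B  =>  a b b B   (applied B -> b)
  Step 7: a b b B  =>  a b b B B   (applied B -> B B)
  Step 8: a b b B B  =>  a b b B B B   (applied B -> B B)
  Step 9: a b b B B B  =>  a b b b B B   (applied B -> b)
  Step 10: a b b b B B  =>  a b b b b B   (applied B -> b)
  Step 11: a b b b b B  =>  a b b b b b   (applied B -> b)
Final yield: a b b b b b
Total rewrite steps: 11

11


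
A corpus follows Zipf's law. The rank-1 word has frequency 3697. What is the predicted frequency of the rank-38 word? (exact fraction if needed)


Zipf's law: freq(rank) = f1 / rank
f1 = 3697, rank = 38
freq = 3697 / 38
GCD(3697, 38) = 1
Simplified: 3697/38

3697/38


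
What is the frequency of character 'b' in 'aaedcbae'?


Scanning 'aaedcbae' for 'b':
  Position 5: 'b' -> MATCH (count: 1)
Total occurrences of 'b': 1

1


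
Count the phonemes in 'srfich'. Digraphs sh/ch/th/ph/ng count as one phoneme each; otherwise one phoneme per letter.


Parsing 'srfich' greedily, digraphs first:
  's' -> consonant phoneme (phonemes so far: 1)
  'r' -> consonant phoneme (phonemes so far: 2)
  'f' -> consonant phoneme (phonemes so far: 3)
  'i' -> vowel phoneme (phonemes so far: 4)
  'ch' -> digraph (1 consonant phoneme) (phonemes so far: 5)
Total phonemes: 5

5


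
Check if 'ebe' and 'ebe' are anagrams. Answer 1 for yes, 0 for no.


Sort characters of 'ebe': 'bee'
Sort characters of 'ebe': 'bee'
Sorted forms match -> they ARE anagrams
Result: 1

1


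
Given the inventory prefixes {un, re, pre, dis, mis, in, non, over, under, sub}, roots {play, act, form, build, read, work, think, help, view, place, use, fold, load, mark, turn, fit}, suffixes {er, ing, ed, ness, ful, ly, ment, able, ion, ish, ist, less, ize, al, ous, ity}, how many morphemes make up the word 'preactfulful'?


Segmenting 'preactfulful' against the inventory:
  'pre' -> prefix (morpheme 1)
  'act' -> root (morpheme 2)
  'ful' -> suffix (morpheme 3)
  'ful' -> suffix (morpheme 4)
Total morphemes: 4

4


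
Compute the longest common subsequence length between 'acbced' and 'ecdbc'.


DP table for LCS of 'acbced' and 'ecdbc':
       e  c  d  b  c
    0  0  0  0  0  0
  a 0  0  0  0  0  0
  c 0  0  1  1  1  1
  b 0  0  1  1  2  2
  c 0  0  1  1  2  3
  e 0  1  1  1  2  3
  d 0  1  1  2  2  3
LCS: 'cbc'
LCS length = 3

3


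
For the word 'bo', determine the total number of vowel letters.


Scanning each character of 'bo':
  Position 1: 'b' -> consonant (running count: 0)
  Position 2: 'o' -> vowel (running count: 1)
Total vowels: 1

1


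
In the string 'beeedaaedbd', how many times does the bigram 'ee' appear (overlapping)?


Scanning 'beeedaaedbd' for bigram 'ee':
  Position 0: 'be' -> no
  Position 1: 'ee' -> MATCH
  Position 2: 'ee' -> MATCH
  Position 3: 'ed' -> no
  Position 4: 'da' -> no
  Position 5: 'aa' -> no
  Position 6: 'ae' -> no
  Position 7: 'ed' -> no
  Position 8: 'db' -> no
  Position 9: 'bd' -> no
Total matches: 2

2


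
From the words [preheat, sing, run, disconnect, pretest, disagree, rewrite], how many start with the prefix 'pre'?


Checking each word for prefix 'pre':
  'preheat' -> YES, starts with 'pre' (count: 1)
  'sing' -> no (count: 1)
  'run' -> no (count: 1)
  'disconnect' -> no (count: 1)
  'pretest' -> YES, starts with 'pre' (count: 2)
  'disagree' -> no (count: 2)
  'rewrite' -> no (count: 2)
Total with prefix 'pre': 2

2


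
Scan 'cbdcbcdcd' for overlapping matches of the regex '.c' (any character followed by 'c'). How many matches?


Pattern: .c means any character followed by 'c'.
Scanning 'cbdcbcdcd' position-by-position:
  Pos 0: window 'cb' -> no
  Pos 1: window 'bd' -> no
  Pos 2: window 'dc' -> MATCH
  Pos 3: window 'cb' -> no
  Pos 4: window 'bc' -> MATCH
  Pos 5: window 'cd' -> no
  Pos 6: window 'dc' -> MATCH
  Pos 7: window 'cd' -> no
  Pos 8: window 'd' -> no
Total matches: 3

3


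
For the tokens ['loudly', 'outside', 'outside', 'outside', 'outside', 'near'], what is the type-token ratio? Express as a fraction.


Tokens: 6
Unique types: ('loudly', 'near', 'outside') = 3
TTR = 3/6
Simplify: divide both by 3 -> 1/2
TTR = 1/2

1/2


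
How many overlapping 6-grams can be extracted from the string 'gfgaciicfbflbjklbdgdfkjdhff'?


String 'gfgaciicfbflbjklbdgdfkjdhff' has length L = 27.
Number of overlapping n-grams = L - n + 1
Substituting: 27 - 6 + 1 = 22

22


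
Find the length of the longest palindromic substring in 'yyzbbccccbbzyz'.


Scanning 'yyzbbccccbbzyz' for palindromic substrings.
Substring at positions 1-12: 'yzbbccccbbzy'.
Check: reverse('yzbbccccbbzy') = 'yzbbccccbbzy' -> palindrome confirmed.
Neighbouring characters ('y' / 'z') break symmetry, so it cannot extend further.
No longer palindromic substring exists; longest length = 12

12


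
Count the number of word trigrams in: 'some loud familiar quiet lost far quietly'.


Word trigrams from [7] words:
  Trigram 1: (some loud familiar)
  Trigram 2: (loud familiar quiet)
  Trigram 3: (familiar quiet lost)
  Trigram 4: (quiet lost far)
  Trigram 5: (lost far quietly)
Total word trigrams: 7 - 2 = 5

5


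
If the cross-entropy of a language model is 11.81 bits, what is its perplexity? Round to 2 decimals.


Perplexity formula: PP = 2^H
H = 11.81
PP = 2^11.81
Decompose: 2^11.81 = 2^11 * 2^0.81
2^11 = 2048, 2^0.81 ~ 1.7532114
PP ~ 2048 * 1.7532114 = 3590.5769472
Rounded to 2 decimals: 3590.58

3590.58


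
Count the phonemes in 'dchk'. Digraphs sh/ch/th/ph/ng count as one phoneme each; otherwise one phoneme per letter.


Parsing 'dchk' greedily, digraphs first:
  'd' -> consonant phoneme (phonemes so far: 1)
  'ch' -> digraph (1 consonant phoneme) (phonemes so far: 2)
  'k' -> consonant phoneme (phonemes so far: 3)
Total phonemes: 3

3


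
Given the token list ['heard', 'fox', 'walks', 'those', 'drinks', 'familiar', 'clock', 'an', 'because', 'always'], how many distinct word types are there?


Listing all tokens and tracking unique types:
  Token 1: 'heard' -> NEW (unique so far: 1)
  Token 2: 'fox' -> NEW (unique so far: 2)
  Token 3: 'walks' -> NEW (unique so far: 3)
  Token 4: 'those' -> NEW (unique so far: 4)
  Token 5: 'drinks' -> NEW (unique so far: 5)
  Token 6: 'familiar' -> NEW (unique so far: 6)
  Token 7: 'clock' -> NEW (unique so far: 7)
  Token 8: 'an' -> NEW (unique so far: 8)
  Token 9: 'because' -> NEW (unique so far: 9)
  Token 10: 'always' -> NEW (unique so far: 10)
Unique types: ('always', 'an', 'because', 'clock', 'drinks', 'familiar', 'fox', 'heard', 'those', 'walks')
Vocabulary size: 10

10


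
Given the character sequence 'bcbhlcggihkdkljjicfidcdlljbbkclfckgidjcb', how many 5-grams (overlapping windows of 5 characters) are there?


String 'bcbhlcggihkdkljjicfidcdlljbbkclfckgidjcb' has length L = 40.
Number of overlapping n-grams = L - n + 1
Substituting: 40 - 5 + 1 = 36

36


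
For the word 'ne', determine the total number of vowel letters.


Scanning each character of 'ne':
  Position 1: 'n' -> consonant (running count: 0)
  Position 2: 'e' -> vowel (running count: 1)
Total vowels: 1

1


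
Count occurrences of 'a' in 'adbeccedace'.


Scanning 'adbeccedace' for 'a':
  Position 0: 'a' -> MATCH (count: 1)
  Position 8: 'a' -> MATCH (count: 2)
Total occurrences of 'a': 2

2


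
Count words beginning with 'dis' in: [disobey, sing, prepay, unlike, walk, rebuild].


Checking each word for prefix 'dis':
  'disobey' -> YES, starts with 'dis' (count: 1)
  'sing' -> no (count: 1)
  'prepay' -> no (count: 1)
  'unlike' -> no (count: 1)
  'walk' -> no (count: 1)
  'rebuild' -> no (count: 1)
Total with prefix 'dis': 1

1


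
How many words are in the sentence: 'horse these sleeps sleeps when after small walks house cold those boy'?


Counting words by splitting on spaces:
  Word 1: 'horse'
  Word 2: 'these'
  Word 3: 'sleeps'
  Word 4: 'sleeps'
  Word 5: 'when'
  Word 6: 'after'
  Word 7: 'small'
  Word 8: 'walks'
  Word 9: 'house'
  Word 10: 'cold'
  Word 11: 'those'
  Word 12: 'boy'
Total words: 12

12


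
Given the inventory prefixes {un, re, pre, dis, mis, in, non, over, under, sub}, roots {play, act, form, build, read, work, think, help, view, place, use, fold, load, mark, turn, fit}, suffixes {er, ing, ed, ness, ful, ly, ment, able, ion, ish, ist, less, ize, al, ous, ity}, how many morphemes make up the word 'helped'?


Segmenting 'helped' against the inventory:
  'help' -> root (morpheme 1)
  'ed' -> suffix (morpheme 2)
Total morphemes: 2

2


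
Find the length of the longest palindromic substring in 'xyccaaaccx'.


Scanning 'xyccaaaccx' for palindromic substrings.
Substring at positions 2-8: 'ccaaacc'.
Check: reverse('ccaaacc') = 'ccaaacc' -> palindrome confirmed.
Neighbouring characters ('y' / 'x') break symmetry, so it cannot extend further.
No longer palindromic substring exists; longest length = 7

7


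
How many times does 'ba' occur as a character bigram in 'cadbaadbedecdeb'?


Scanning 'cadbaadbedecdeb' for bigram 'ba':
  Position 0: 'ca' -> no
  Position 1: 'ad' -> no
  Position 2: 'db' -> no
  Position 3: 'ba' -> MATCH
  Position 4: 'aa' -> no
  Position 5: 'ad' -> no
  Position 6: 'db' -> no
  Position 7: 'be' -> no
  Position 8: 'ed' -> no
  Position 9: 'de' -> no
  Position 10: 'ec' -> no
  Position 11: 'cd' -> no
  Position 12: 'de' -> no
  Position 13: 'eb' -> no
Total matches: 1

1


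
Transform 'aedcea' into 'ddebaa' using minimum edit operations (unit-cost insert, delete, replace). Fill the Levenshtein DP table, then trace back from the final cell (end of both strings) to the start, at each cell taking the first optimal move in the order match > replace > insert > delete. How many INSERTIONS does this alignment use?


Edit distance = 5. Backtracking from cell (6, 6) with preference match > replace > insert > delete,
then listing the resulting alignment 'aedcea' -> 'ddebaa' left to right:
  Step 1: replace a->d
  Step 2: replace e->d
  Step 3: replace d->e
  Step 4: replace c->b
  Step 5: replace e->a
  Step 6: keep 'a'
Total insertions: 0

0


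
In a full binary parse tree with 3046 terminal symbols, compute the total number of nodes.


Leaf nodes (terminals): 3046
Internal nodes = n - 1 = 3046 - 1 = 3045
Total = leaves + internal = 3046 + 3045 = 6091

6091


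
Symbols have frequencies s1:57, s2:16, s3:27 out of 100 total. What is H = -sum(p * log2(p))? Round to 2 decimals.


Computing entropy H = -sum(p_i * log2(p_i)):
  s1: p = 57/100 = 0.5700, -p*log2(p) = 0.4623
  s2: p = 16/100 = 0.1600, -p*log2(p) = 0.4230
  s3: p = 27/100 = 0.2700, -p*log2(p) = 0.5100
H = sum of terms = 1.3953
Rounded to 2 decimals: 1.40

1.40


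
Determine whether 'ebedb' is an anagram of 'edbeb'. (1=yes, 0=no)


Sort characters of 'ebedb': 'bbdee'
Sort characters of 'edbeb': 'bbdee'
Sorted forms match -> they ARE anagrams
Result: 1

1


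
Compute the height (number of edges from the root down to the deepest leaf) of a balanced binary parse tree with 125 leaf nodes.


In a balanced binary tree with n leaves the deepest leaf is ceil(log2(n)) edges below the root.
log2(125) = 6.9658
ceil(6.9658) = 7
height (edges) = 7

7


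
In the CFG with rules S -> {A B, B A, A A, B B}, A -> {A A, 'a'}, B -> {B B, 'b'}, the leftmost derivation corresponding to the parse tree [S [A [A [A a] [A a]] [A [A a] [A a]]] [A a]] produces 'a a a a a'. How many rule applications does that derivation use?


Every bracketed nonterminal node [X ...] in the tree is produced by exactly one rule application.
Reading the tree off as a leftmost derivation:
  Step 1: S  =>  A A   (applied S -> A A)
  Step 2: A A  =>  A A A   (applied A -> A A)
  Step 3: A A A  =>  A A A A   (applied A -> A A)
  Step 4: A A A A  =>  a A A A   (applied A -> a)
  Step 5: a A A A  =>  a a A A   (applied A -> a)
  Step 6: a a A A  =>  a a A A A   (applied A -> A A)
  Step 7: a a A A A  =>  a a a A A   (applied A -> a)
  Step 8: a a a A A  =>  a a a a A   (applied A -> a)
  Step 9: a a a a A  =>  a a a a a   (applied A -> a)
Final yield: a a a a a
Total rewrite steps: 9

9


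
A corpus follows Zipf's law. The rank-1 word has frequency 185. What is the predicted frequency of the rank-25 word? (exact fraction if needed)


Zipf's law: freq(rank) = f1 / rank
f1 = 185, rank = 25
freq = 185 / 25
GCD(185, 25) = 5
Simplified: 37/5

37/5


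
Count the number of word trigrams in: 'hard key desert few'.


Word trigrams from [4] words:
  Trigram 1: (hard key desert)
  Trigram 2: (key desert few)
Total word trigrams: 4 - 2 = 2

2


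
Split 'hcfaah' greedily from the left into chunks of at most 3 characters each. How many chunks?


'hcfaah' has 6 characters.
Chunking with max size 3:
  Chunk 1: 'hcf' (positions 0-2)
  Chunk 2: 'aah' (positions 3-5)
Total chunks: ceil(6 / 3) = 2

2


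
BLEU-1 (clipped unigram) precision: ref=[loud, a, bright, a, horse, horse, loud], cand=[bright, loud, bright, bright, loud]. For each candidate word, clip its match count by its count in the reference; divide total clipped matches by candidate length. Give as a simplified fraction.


Reference word counts: {'a': 2, 'bright': 1, 'horse': 2, 'loud': 2}
Checking each candidate word (with clipping):
  'bright' -> in reference (ref count 1, used 1/1) -> match (matches: 1)
  'loud' -> in reference (ref count 2, used 1/2) -> match (matches: 2)
  'bright' -> ref count 1 already used up (1/1) -> clipped, no match (matches: 2)
  'bright' -> ref count 1 already used up (1/1) -> clipped, no match (matches: 2)
  'loud' -> in reference (ref count 2, used 2/2) -> match (matches: 3)
Clipped matches: 3, Candidate length: 5
Precision = 3/5

3/5


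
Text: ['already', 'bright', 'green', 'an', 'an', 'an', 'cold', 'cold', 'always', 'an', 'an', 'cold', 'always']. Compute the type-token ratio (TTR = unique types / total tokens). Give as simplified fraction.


Tokens: 13
Unique types: ('already', 'always', 'an', 'bright', 'cold', 'green') = 6
TTR = 6/13
Already in lowest terms.

6/13


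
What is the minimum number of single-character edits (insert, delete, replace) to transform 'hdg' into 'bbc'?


Building DP table for s1='hdg' (len 3) and s2='bbc' (len 3):
       b  b  c
    0  1  2  3
  h 1  1  2  3
  d 2  2  2  3
  g 3  3  3  3
Edit distance = dp[3][3] = 3

3


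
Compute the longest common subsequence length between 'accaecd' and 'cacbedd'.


DP table for LCS of 'accaecd' and 'cacbedd':
       c  a  c  b  e  d  d
    0  0  0  0  0  0  0  0
  a 0  0  1  1  1  1  1  1
  c 0  1  1  2  2  2  2  2
  c 0  1  1  2  2  2  2  2
  a 0  1  2  2  2  2  2  2
  e 0  1  2  2  2  3  3  3
  c 0  1  2  3  3  3  3  3
  d 0  1  2  3  3  3  4  4
LCS: 'aced'
LCS length = 4

4


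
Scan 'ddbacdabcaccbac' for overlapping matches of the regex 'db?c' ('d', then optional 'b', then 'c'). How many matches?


Pattern: db?c means 'd', then optional 'b', then 'c'.
Scanning 'ddbacdabcaccbac' position-by-position:
  Pos 0: window 'ddb' -> no
  Pos 1: window 'dba' -> no
  Pos 2: window 'bac' -> no
  Pos 3: window 'acd' -> no
  Pos 4: window 'cda' -> no
  Pos 5: window 'dab' -> no
  Pos 6: window 'abc' -> no
  Pos 7: window 'bca' -> no
  Pos 8: window 'cac' -> no
  Pos 9: window 'acc' -> no
  Pos 10: window 'ccb' -> no
  Pos 11: window 'cba' -> no
  Pos 12: window 'bac' -> no
  Pos 13: window 'ac' -> no
  Pos 14: window 'c' -> no
Total matches: 0

0


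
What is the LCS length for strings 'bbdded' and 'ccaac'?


DP table for LCS of 'bbdded' and 'ccaac':
       c  c  a  a  c
    0  0  0  0  0  0
  b 0  0  0  0  0  0
  b 0  0  0  0  0  0
  d 0  0  0  0  0  0
  d 0  0  0  0  0  0
  e 0  0  0  0  0  0
  d 0  0  0  0  0  0
LCS length = 0

0


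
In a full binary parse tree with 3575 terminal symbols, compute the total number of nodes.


Leaf nodes (terminals): 3575
Internal nodes = n - 1 = 3575 - 1 = 3574
Total = leaves + internal = 3575 + 3574 = 7149

7149


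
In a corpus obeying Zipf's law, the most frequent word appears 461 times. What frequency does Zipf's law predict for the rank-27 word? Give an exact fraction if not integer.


Zipf's law: freq(rank) = f1 / rank
f1 = 461, rank = 27
freq = 461 / 27
GCD(461, 27) = 1
Simplified: 461/27

461/27


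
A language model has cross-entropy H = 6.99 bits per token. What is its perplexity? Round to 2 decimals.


Perplexity formula: PP = 2^H
H = 6.99
PP = 2^6.99
Decompose: 2^6.99 = 2^6 * 2^0.99
2^6 = 64, 2^0.99 ~ 1.9861850
PP ~ 64 * 1.9861850 = 127.1158400
Rounded to 2 decimals: 127.12

127.12


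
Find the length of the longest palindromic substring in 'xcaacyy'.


Scanning 'xcaacyy' for palindromic substrings.
Substring at positions 1-4: 'caac'.
Check: reverse('caac') = 'caac' -> palindrome confirmed.
Neighbouring characters ('x' / 'y') break symmetry, so it cannot extend further.
No longer palindromic substring exists; longest length = 4

4


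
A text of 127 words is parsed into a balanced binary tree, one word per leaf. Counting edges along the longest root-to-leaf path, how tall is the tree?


In a balanced binary tree with n leaves the deepest leaf is ceil(log2(n)) edges below the root.
log2(127) = 6.9887
ceil(6.9887) = 7
height (edges) = 7

7


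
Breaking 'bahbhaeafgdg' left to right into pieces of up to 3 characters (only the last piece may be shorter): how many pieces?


'bahbhaeafgdg' has 12 characters.
Chunking with max size 3:
  Chunk 1: 'bah' (positions 0-2)
  Chunk 2: 'bha' (positions 3-5)
  Chunk 3: 'eaf' (positions 6-8)
  Chunk 4: 'gdg' (positions 9-11)
Total chunks: ceil(12 / 3) = 4

4


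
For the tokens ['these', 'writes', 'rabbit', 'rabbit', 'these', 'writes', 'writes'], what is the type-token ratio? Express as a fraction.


Tokens: 7
Unique types: ('rabbit', 'these', 'writes') = 3
TTR = 3/7
Already in lowest terms.

3/7


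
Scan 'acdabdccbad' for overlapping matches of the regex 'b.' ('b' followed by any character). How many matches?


Pattern: b. means 'b' followed by any character.
Scanning 'acdabdccbad' position-by-position:
  Pos 0: window 'ac' -> no
  Pos 1: window 'cd' -> no
  Pos 2: window 'da' -> no
  Pos 3: window 'ab' -> no
  Pos 4: window 'bd' -> MATCH
  Pos 5: window 'dc' -> no
  Pos 6: window 'cc' -> no
  Pos 7: window 'cb' -> no
  Pos 8: window 'ba' -> MATCH
  Pos 9: window 'ad' -> no
  Pos 10: window 'd' -> no
Total matches: 2

2


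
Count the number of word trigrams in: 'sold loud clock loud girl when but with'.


Word trigrams from [8] words:
  Trigram 1: (sold loud clock)
  Trigram 2: (loud clock loud)
  Trigram 3: (clock loud girl)
  Trigram 4: (loud girl when)
  Trigram 5: (girl when but)
  Trigram 6: (when but with)
Total word trigrams: 8 - 2 = 6

6


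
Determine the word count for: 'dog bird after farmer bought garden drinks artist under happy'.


Counting words by splitting on spaces:
  Word 1: 'dog'
  Word 2: 'bird'
  Word 3: 'after'
  Word 4: 'farmer'
  Word 5: 'bought'
  Word 6: 'garden'
  Word 7: 'drinks'
  Word 8: 'artist'
  Word 9: 'under'
  Word 10: 'happy'
Total words: 10

10
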